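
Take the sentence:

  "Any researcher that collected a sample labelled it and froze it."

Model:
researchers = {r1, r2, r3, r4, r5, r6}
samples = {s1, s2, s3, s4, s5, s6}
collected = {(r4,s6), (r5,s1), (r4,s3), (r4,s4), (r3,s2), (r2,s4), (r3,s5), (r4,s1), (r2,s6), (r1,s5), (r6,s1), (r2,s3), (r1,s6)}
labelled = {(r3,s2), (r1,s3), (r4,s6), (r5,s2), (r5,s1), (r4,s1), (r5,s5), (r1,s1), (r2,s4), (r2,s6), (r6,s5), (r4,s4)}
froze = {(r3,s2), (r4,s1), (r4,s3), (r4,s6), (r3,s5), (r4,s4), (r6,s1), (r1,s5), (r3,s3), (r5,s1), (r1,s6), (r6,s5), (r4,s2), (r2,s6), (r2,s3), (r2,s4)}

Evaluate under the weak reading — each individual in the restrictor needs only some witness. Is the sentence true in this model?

"it" takes "a sample" as antecedent — a donkey pronoun bound across the clause boundary.
Weak reading: every researcher r with some collected-sample has at least one collected-sample s such that labelled(r,s) ∧ froze(r,s).
Per researcher: r1:✗  r2:✓  r3:✓  r4:✓  r5:✓  r6:✗
r1 has no witness among its collected-samples.

False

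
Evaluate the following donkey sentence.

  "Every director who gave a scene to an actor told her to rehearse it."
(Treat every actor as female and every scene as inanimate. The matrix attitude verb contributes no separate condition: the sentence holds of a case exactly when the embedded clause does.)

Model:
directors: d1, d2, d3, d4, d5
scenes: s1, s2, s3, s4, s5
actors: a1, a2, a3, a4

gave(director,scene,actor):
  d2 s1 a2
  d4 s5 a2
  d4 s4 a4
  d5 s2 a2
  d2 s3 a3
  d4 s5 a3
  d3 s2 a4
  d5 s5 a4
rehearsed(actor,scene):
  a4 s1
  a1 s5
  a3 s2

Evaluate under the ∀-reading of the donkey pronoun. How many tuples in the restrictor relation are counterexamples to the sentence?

8

"her" takes "an actor" as antecedent and "it" takes "a scene"; both are donkey pronouns co-varying with the restrictor.
Strong reading: for every (d,s,a) with gave(d,s,a), rehearsed(a,s).
Restrictor triples: (d2,s1,a2)→rehearsed(a2,s1) ✗  (d2,s3,a3)→rehearsed(a3,s3) ✗  (d3,s2,a4)→rehearsed(a4,s2) ✗  (d4,s4,a4)→rehearsed(a4,s4) ✗  (d4,s5,a2)→rehearsed(a2,s5) ✗  (d4,s5,a3)→rehearsed(a3,s5) ✗  (d5,s2,a2)→rehearsed(a2,s2) ✗  (d5,s5,a4)→rehearsed(a4,s5) ✗
Counterexamples (restrictor triples failing the scope): 8.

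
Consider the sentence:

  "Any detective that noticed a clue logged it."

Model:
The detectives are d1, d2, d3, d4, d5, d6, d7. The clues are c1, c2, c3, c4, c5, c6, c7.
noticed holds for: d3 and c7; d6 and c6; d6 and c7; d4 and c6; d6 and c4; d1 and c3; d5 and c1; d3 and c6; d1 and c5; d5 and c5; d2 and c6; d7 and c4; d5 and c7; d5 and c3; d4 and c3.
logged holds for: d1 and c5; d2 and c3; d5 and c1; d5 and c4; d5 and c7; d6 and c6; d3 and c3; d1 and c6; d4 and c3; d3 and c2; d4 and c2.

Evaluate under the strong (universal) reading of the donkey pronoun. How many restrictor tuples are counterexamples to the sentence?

"it" takes "a clue" as antecedent — a donkey pronoun bound across the clause boundary.
Strong reading: for every (d,c) with noticed(d,c), logged(d,c).
Restrictor pairs: (d1,c3) ✗  (d1,c5) ✓  (d2,c6) ✗  (d3,c6) ✗  (d3,c7) ✗  (d4,c3) ✓  (d4,c6) ✗  (d5,c1) ✓  (d5,c3) ✗  (d5,c5) ✗  (d5,c7) ✓  (d6,c4) ✗  (d6,c6) ✓  (d6,c7) ✗  (d7,c4) ✗
Counterexamples (restrictor pairs failing the scope): 10.

10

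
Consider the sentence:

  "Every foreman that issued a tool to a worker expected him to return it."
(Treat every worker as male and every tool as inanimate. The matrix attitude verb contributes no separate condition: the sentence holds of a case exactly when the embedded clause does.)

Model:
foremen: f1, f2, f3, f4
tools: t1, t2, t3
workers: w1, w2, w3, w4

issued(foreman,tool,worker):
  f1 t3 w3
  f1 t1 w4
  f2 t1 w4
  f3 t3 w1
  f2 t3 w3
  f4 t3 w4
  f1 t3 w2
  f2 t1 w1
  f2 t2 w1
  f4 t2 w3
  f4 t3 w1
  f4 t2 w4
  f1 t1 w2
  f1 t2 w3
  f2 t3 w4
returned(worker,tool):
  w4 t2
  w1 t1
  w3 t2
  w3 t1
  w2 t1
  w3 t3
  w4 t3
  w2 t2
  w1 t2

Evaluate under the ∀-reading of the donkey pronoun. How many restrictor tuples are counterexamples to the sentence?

"him" takes "a worker" as antecedent and "it" takes "a tool"; both are donkey pronouns co-varying with the restrictor.
Strong reading: for every (f,t,w) with issued(f,t,w), returned(w,t).
Restrictor triples: (f1,t1,w2)→returned(w2,t1) ✓  (f1,t1,w4)→returned(w4,t1) ✗  (f1,t2,w3)→returned(w3,t2) ✓  (f1,t3,w2)→returned(w2,t3) ✗  (f1,t3,w3)→returned(w3,t3) ✓  (f2,t1,w1)→returned(w1,t1) ✓  (f2,t1,w4)→returned(w4,t1) ✗  (f2,t2,w1)→returned(w1,t2) ✓  (f2,t3,w3)→returned(w3,t3) ✓  (f2,t3,w4)→returned(w4,t3) ✓  (f3,t3,w1)→returned(w1,t3) ✗  (f4,t2,w3)→returned(w3,t2) ✓  (f4,t2,w4)→returned(w4,t2) ✓  (f4,t3,w1)→returned(w1,t3) ✗  (f4,t3,w4)→returned(w4,t3) ✓
Counterexamples (restrictor triples failing the scope): 5.

5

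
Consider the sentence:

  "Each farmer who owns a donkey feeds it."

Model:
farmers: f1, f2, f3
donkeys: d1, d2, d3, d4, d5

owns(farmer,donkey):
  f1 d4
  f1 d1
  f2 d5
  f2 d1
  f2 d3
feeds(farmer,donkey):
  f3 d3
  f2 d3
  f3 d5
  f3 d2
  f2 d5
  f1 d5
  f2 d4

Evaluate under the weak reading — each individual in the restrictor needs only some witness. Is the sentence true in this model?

False

"it" takes "a donkey" as antecedent — a donkey pronoun bound across the clause boundary.
Weak reading: every farmer f with some owns-donkey has at least one owns-donkey d such that feeds(f,d).
Per farmer: f1:✗  f2:✓
f1 has no witness among its owns-donkeys.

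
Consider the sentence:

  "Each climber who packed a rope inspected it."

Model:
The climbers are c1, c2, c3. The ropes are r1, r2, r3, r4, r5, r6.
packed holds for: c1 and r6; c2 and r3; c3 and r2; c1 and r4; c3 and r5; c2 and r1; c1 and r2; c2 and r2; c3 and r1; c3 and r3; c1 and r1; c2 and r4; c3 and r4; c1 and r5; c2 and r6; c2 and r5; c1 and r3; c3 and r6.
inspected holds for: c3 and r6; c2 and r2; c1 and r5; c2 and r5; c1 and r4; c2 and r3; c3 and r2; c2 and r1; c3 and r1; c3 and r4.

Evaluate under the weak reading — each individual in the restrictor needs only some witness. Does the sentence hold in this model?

True

"it" takes "a rope" as antecedent — a donkey pronoun bound across the clause boundary.
Weak reading: every climber c with some packed-rope has at least one packed-rope r such that inspected(c,r).
Per climber: c1:✓  c2:✓  c3:✓
Every climber in the restrictor has a witness.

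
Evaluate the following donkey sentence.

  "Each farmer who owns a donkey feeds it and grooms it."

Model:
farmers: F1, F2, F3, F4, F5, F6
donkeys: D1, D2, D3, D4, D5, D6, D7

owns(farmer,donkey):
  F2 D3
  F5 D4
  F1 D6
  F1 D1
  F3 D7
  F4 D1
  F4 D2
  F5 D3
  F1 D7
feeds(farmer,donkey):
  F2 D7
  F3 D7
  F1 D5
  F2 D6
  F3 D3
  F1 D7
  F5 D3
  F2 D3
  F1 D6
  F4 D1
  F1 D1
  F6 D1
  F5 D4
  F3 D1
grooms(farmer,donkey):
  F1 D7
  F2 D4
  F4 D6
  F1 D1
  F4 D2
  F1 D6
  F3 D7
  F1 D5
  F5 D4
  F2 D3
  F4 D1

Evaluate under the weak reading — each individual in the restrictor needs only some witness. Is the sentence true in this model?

"it" takes "a donkey" as antecedent — a donkey pronoun bound across the clause boundary.
Weak reading: every farmer f with some owns-donkey has at least one owns-donkey d such that feeds(f,d) ∧ grooms(f,d).
Per farmer: F1:✓  F2:✓  F3:✓  F4:✓  F5:✓
Every farmer in the restrictor has a witness.

True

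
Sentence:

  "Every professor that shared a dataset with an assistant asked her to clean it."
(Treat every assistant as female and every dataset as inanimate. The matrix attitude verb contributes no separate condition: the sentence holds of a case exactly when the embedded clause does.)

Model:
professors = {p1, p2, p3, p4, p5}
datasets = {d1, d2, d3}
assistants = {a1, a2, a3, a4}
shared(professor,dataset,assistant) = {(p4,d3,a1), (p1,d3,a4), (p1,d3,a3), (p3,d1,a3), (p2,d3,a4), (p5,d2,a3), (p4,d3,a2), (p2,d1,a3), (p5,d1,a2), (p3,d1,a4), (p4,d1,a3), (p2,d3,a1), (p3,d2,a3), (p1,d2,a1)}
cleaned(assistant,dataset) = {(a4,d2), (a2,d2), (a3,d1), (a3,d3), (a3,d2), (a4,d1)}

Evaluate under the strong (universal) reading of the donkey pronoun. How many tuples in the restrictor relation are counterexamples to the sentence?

"her" takes "an assistant" as antecedent and "it" takes "a dataset"; both are donkey pronouns co-varying with the restrictor.
Strong reading: for every (p,d,a) with shared(p,d,a), cleaned(a,d).
Restrictor triples: (p1,d2,a1)→cleaned(a1,d2) ✗  (p1,d3,a3)→cleaned(a3,d3) ✓  (p1,d3,a4)→cleaned(a4,d3) ✗  (p2,d1,a3)→cleaned(a3,d1) ✓  (p2,d3,a1)→cleaned(a1,d3) ✗  (p2,d3,a4)→cleaned(a4,d3) ✗  (p3,d1,a3)→cleaned(a3,d1) ✓  (p3,d1,a4)→cleaned(a4,d1) ✓  (p3,d2,a3)→cleaned(a3,d2) ✓  (p4,d1,a3)→cleaned(a3,d1) ✓  (p4,d3,a1)→cleaned(a1,d3) ✗  (p4,d3,a2)→cleaned(a2,d3) ✗  (p5,d1,a2)→cleaned(a2,d1) ✗  (p5,d2,a3)→cleaned(a3,d2) ✓
Counterexamples (restrictor triples failing the scope): 7.

7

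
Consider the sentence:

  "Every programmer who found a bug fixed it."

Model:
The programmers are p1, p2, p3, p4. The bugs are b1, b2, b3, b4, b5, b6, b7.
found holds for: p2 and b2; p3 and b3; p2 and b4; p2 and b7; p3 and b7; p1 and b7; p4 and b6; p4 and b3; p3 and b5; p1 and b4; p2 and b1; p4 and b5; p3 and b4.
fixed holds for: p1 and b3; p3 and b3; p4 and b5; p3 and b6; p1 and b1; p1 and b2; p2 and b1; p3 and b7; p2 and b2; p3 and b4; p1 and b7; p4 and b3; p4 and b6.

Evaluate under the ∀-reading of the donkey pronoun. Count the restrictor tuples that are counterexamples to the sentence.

4

"it" takes "a bug" as antecedent — a donkey pronoun bound across the clause boundary.
Strong reading: for every (p,b) with found(p,b), fixed(p,b).
Restrictor pairs: (p1,b4) ✗  (p1,b7) ✓  (p2,b1) ✓  (p2,b2) ✓  (p2,b4) ✗  (p2,b7) ✗  (p3,b3) ✓  (p3,b4) ✓  (p3,b5) ✗  (p3,b7) ✓  (p4,b3) ✓  (p4,b5) ✓  (p4,b6) ✓
Counterexamples (restrictor pairs failing the scope): 4.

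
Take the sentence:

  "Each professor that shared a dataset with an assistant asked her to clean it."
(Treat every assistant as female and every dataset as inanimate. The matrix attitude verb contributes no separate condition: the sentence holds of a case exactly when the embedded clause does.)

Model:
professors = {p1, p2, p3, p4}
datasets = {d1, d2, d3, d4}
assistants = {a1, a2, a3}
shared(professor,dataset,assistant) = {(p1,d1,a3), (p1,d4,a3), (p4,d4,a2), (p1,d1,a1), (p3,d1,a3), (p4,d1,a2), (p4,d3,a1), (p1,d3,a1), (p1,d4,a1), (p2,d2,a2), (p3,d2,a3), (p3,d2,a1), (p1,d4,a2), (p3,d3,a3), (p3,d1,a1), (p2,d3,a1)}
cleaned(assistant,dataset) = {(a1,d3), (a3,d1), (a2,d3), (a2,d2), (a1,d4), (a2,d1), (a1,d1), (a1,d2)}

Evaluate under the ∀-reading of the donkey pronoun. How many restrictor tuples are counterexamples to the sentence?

"her" takes "an assistant" as antecedent and "it" takes "a dataset"; both are donkey pronouns co-varying with the restrictor.
Strong reading: for every (p,d,a) with shared(p,d,a), cleaned(a,d).
Restrictor triples: (p1,d1,a1)→cleaned(a1,d1) ✓  (p1,d1,a3)→cleaned(a3,d1) ✓  (p1,d3,a1)→cleaned(a1,d3) ✓  (p1,d4,a1)→cleaned(a1,d4) ✓  (p1,d4,a2)→cleaned(a2,d4) ✗  (p1,d4,a3)→cleaned(a3,d4) ✗  (p2,d2,a2)→cleaned(a2,d2) ✓  (p2,d3,a1)→cleaned(a1,d3) ✓  (p3,d1,a1)→cleaned(a1,d1) ✓  (p3,d1,a3)→cleaned(a3,d1) ✓  (p3,d2,a1)→cleaned(a1,d2) ✓  (p3,d2,a3)→cleaned(a3,d2) ✗  (p3,d3,a3)→cleaned(a3,d3) ✗  (p4,d1,a2)→cleaned(a2,d1) ✓  (p4,d3,a1)→cleaned(a1,d3) ✓  (p4,d4,a2)→cleaned(a2,d4) ✗
Counterexamples (restrictor triples failing the scope): 5.

5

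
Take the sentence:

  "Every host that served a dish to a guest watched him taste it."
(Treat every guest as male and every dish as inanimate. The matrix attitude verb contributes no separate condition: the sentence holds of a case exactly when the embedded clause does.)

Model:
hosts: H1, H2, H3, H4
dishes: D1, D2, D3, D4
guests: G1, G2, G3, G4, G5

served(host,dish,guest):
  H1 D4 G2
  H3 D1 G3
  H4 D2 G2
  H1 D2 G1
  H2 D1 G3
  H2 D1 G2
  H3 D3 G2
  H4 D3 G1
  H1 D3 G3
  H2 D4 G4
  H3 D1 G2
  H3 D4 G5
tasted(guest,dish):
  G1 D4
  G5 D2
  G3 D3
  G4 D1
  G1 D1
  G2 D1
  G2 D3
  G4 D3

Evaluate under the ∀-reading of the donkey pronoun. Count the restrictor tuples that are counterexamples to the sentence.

"him" takes "a guest" as antecedent and "it" takes "a dish"; both are donkey pronouns co-varying with the restrictor.
Strong reading: for every (h,d,g) with served(h,d,g), tasted(g,d).
Restrictor triples: (H1,D2,G1)→tasted(G1,D2) ✗  (H1,D3,G3)→tasted(G3,D3) ✓  (H1,D4,G2)→tasted(G2,D4) ✗  (H2,D1,G2)→tasted(G2,D1) ✓  (H2,D1,G3)→tasted(G3,D1) ✗  (H2,D4,G4)→tasted(G4,D4) ✗  (H3,D1,G2)→tasted(G2,D1) ✓  (H3,D1,G3)→tasted(G3,D1) ✗  (H3,D3,G2)→tasted(G2,D3) ✓  (H3,D4,G5)→tasted(G5,D4) ✗  (H4,D2,G2)→tasted(G2,D2) ✗  (H4,D3,G1)→tasted(G1,D3) ✗
Counterexamples (restrictor triples failing the scope): 8.

8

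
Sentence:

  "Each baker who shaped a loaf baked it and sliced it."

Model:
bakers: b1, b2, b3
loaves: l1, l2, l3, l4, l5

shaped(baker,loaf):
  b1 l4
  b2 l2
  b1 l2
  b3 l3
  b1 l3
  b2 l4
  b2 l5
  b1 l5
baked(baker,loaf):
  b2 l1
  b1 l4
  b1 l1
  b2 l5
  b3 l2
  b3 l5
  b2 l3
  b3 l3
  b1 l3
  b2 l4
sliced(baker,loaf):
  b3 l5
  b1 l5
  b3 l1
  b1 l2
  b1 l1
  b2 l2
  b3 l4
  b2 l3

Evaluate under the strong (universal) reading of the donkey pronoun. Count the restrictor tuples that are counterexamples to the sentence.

8

"it" takes "a loaf" as antecedent — a donkey pronoun bound across the clause boundary.
Strong reading: for every (b,l) with shaped(b,l), baked(b,l) ∧ sliced(b,l).
Restrictor pairs: (b1,l2) ✗  (b1,l3) ✗  (b1,l4) ✗  (b1,l5) ✗  (b2,l2) ✗  (b2,l4) ✗  (b2,l5) ✗  (b3,l3) ✗
Counterexamples (restrictor pairs failing the scope): 8.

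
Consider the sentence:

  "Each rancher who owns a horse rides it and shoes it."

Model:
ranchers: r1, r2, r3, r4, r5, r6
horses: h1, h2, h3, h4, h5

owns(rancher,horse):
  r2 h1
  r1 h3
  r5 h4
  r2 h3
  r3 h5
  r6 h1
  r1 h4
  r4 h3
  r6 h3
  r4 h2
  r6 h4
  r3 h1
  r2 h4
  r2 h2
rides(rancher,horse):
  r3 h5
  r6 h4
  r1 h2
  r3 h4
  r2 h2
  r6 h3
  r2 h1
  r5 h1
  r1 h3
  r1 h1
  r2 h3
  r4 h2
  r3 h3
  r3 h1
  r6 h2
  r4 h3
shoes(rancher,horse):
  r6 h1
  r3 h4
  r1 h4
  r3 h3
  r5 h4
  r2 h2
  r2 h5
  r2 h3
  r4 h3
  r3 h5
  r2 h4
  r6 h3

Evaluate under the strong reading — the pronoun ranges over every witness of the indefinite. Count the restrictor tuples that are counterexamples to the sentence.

"it" takes "a horse" as antecedent — a donkey pronoun bound across the clause boundary.
Strong reading: for every (r,h) with owns(r,h), rides(r,h) ∧ shoes(r,h).
Restrictor pairs: (r1,h3) ✗  (r1,h4) ✗  (r2,h1) ✗  (r2,h2) ✓  (r2,h3) ✓  (r2,h4) ✗  (r3,h1) ✗  (r3,h5) ✓  (r4,h2) ✗  (r4,h3) ✓  (r5,h4) ✗  (r6,h1) ✗  (r6,h3) ✓  (r6,h4) ✗
Counterexamples (restrictor pairs failing the scope): 9.

9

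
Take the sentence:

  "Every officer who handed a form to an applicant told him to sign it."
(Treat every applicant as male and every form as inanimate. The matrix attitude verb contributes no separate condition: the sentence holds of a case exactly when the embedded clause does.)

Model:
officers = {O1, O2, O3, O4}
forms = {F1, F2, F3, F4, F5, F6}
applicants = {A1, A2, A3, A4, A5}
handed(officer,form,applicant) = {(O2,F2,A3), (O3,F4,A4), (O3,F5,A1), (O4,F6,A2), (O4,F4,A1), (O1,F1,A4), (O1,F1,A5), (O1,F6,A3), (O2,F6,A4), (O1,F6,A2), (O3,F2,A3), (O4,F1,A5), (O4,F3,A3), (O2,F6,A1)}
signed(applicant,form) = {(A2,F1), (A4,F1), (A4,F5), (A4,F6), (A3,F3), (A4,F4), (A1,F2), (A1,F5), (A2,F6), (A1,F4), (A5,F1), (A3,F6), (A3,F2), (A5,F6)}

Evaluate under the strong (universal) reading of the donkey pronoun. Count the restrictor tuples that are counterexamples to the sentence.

1

"him" takes "an applicant" as antecedent and "it" takes "a form"; both are donkey pronouns co-varying with the restrictor.
Strong reading: for every (o,f,a) with handed(o,f,a), signed(a,f).
Restrictor triples: (O1,F1,A4)→signed(A4,F1) ✓  (O1,F1,A5)→signed(A5,F1) ✓  (O1,F6,A2)→signed(A2,F6) ✓  (O1,F6,A3)→signed(A3,F6) ✓  (O2,F2,A3)→signed(A3,F2) ✓  (O2,F6,A1)→signed(A1,F6) ✗  (O2,F6,A4)→signed(A4,F6) ✓  (O3,F2,A3)→signed(A3,F2) ✓  (O3,F4,A4)→signed(A4,F4) ✓  (O3,F5,A1)→signed(A1,F5) ✓  (O4,F1,A5)→signed(A5,F1) ✓  (O4,F3,A3)→signed(A3,F3) ✓  (O4,F4,A1)→signed(A1,F4) ✓  (O4,F6,A2)→signed(A2,F6) ✓
Counterexamples (restrictor triples failing the scope): 1.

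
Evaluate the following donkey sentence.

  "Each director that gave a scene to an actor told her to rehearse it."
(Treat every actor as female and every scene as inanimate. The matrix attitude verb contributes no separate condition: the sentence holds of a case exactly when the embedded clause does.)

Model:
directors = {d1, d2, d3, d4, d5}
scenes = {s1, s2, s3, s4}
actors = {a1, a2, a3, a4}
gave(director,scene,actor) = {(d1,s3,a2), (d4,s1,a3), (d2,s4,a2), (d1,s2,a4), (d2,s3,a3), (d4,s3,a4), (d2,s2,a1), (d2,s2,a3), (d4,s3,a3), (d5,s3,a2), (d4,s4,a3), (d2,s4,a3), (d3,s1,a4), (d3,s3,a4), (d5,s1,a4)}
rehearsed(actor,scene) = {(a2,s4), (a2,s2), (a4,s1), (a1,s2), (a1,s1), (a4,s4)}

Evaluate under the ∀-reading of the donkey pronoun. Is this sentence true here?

"her" takes "an actor" as antecedent and "it" takes "a scene"; both are donkey pronouns co-varying with the restrictor.
Strong reading: for every (d,s,a) with gave(d,s,a), rehearsed(a,s).
Restrictor triples: (d1,s2,a4)→rehearsed(a4,s2) ✗  (d1,s3,a2)→rehearsed(a2,s3) ✗  (d2,s2,a1)→rehearsed(a1,s2) ✓  (d2,s2,a3)→rehearsed(a3,s2) ✗  (d2,s3,a3)→rehearsed(a3,s3) ✗  (d2,s4,a2)→rehearsed(a2,s4) ✓  (d2,s4,a3)→rehearsed(a3,s4) ✗  (d3,s1,a4)→rehearsed(a4,s1) ✓  (d3,s3,a4)→rehearsed(a4,s3) ✗  (d4,s1,a3)→rehearsed(a3,s1) ✗  (d4,s3,a3)→rehearsed(a3,s3) ✗  (d4,s3,a4)→rehearsed(a4,s3) ✗  (d4,s4,a3)→rehearsed(a3,s4) ✗  (d5,s1,a4)→rehearsed(a4,s1) ✓  (d5,s3,a2)→rehearsed(a2,s3) ✗
Counterexample: (d1,s2,a4) — rehearsed(a4,s2) does not hold.

False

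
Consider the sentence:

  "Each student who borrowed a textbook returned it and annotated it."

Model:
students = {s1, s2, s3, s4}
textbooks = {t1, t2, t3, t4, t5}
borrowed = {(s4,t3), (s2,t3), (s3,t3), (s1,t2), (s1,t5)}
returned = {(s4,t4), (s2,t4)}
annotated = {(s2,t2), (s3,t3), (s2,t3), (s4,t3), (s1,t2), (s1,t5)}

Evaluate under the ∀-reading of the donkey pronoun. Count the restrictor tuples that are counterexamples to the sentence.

"it" takes "a textbook" as antecedent — a donkey pronoun bound across the clause boundary.
Strong reading: for every (s,t) with borrowed(s,t), returned(s,t) ∧ annotated(s,t).
Restrictor pairs: (s1,t2) ✗  (s1,t5) ✗  (s2,t3) ✗  (s3,t3) ✗  (s4,t3) ✗
Counterexamples (restrictor pairs failing the scope): 5.

5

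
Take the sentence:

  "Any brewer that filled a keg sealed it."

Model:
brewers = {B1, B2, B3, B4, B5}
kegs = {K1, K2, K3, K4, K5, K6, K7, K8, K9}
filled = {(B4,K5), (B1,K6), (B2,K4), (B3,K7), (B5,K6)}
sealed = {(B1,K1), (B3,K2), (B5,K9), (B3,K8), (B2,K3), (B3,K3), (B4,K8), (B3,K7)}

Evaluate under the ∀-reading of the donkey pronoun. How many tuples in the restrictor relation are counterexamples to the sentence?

4

"it" takes "a keg" as antecedent — a donkey pronoun bound across the clause boundary.
Strong reading: for every (b,k) with filled(b,k), sealed(b,k).
Restrictor pairs: (B1,K6) ✗  (B2,K4) ✗  (B3,K7) ✓  (B4,K5) ✗  (B5,K6) ✗
Counterexamples (restrictor pairs failing the scope): 4.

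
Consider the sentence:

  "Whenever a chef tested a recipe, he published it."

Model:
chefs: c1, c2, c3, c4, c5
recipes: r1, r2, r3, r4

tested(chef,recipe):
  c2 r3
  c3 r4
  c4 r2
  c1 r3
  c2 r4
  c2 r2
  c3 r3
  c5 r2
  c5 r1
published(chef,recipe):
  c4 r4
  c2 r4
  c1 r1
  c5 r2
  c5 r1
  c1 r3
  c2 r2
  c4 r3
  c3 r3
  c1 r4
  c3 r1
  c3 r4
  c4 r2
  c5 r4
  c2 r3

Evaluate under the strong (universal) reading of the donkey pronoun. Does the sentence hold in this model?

True

"it" takes "a recipe" as antecedent — a donkey pronoun bound across the clause boundary.
Strong reading: for every (c,r) with tested(c,r), published(c,r).
Restrictor pairs: (c1,r3) ✓  (c2,r2) ✓  (c2,r3) ✓  (c2,r4) ✓  (c3,r3) ✓  (c3,r4) ✓  (c4,r2) ✓  (c5,r1) ✓  (c5,r2) ✓
Every restrictor pair satisfies the scope.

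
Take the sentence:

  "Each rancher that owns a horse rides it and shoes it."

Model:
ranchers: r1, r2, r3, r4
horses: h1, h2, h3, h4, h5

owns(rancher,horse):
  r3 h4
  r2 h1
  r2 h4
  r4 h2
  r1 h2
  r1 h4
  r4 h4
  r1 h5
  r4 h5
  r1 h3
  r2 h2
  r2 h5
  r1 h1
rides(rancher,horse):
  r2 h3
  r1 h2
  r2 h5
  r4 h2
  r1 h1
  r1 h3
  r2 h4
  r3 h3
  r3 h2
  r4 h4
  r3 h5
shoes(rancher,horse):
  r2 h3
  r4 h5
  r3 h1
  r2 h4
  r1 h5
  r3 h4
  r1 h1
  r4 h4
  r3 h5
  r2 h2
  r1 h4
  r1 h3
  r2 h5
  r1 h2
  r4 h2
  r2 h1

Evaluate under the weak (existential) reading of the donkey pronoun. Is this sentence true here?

False

"it" takes "a horse" as antecedent — a donkey pronoun bound across the clause boundary.
Weak reading: every rancher r with some owns-horse has at least one owns-horse h such that rides(r,h) ∧ shoes(r,h).
Per rancher: r1:✓  r2:✓  r3:✗  r4:✓
r3 has no witness among its owns-horses.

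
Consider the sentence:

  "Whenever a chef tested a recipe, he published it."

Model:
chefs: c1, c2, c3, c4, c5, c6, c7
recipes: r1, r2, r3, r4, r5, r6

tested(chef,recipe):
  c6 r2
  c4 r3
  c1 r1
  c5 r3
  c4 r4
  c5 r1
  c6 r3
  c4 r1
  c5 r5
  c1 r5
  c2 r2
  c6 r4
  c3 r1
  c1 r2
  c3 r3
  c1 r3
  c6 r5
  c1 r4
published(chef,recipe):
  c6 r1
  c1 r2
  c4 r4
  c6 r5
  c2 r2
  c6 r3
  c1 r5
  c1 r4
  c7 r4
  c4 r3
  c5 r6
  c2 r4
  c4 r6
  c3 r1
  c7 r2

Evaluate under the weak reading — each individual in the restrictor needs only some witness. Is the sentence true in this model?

"it" takes "a recipe" as antecedent — a donkey pronoun bound across the clause boundary.
Weak reading: every chef c with some tested-recipe has at least one tested-recipe r such that published(c,r).
Per chef: c1:✓  c2:✓  c3:✓  c4:✓  c5:✗  c6:✓
c5 has no witness among its tested-recipes.

False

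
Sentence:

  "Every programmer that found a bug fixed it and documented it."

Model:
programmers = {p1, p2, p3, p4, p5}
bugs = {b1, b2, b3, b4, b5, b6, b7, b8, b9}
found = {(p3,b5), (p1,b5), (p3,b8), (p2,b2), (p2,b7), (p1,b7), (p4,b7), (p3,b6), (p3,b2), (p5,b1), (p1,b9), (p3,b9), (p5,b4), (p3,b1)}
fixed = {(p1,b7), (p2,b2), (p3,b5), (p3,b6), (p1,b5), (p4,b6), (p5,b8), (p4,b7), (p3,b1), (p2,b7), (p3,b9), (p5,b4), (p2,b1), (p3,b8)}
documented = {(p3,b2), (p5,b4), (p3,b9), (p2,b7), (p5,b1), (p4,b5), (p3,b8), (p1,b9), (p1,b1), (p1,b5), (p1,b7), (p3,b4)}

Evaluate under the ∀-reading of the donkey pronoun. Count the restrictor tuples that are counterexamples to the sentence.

"it" takes "a bug" as antecedent — a donkey pronoun bound across the clause boundary.
Strong reading: for every (p,b) with found(p,b), fixed(p,b) ∧ documented(p,b).
Restrictor pairs: (p1,b5) ✓  (p1,b7) ✓  (p1,b9) ✗  (p2,b2) ✗  (p2,b7) ✓  (p3,b1) ✗  (p3,b2) ✗  (p3,b5) ✗  (p3,b6) ✗  (p3,b8) ✓  (p3,b9) ✓  (p4,b7) ✗  (p5,b1) ✗  (p5,b4) ✓
Counterexamples (restrictor pairs failing the scope): 8.

8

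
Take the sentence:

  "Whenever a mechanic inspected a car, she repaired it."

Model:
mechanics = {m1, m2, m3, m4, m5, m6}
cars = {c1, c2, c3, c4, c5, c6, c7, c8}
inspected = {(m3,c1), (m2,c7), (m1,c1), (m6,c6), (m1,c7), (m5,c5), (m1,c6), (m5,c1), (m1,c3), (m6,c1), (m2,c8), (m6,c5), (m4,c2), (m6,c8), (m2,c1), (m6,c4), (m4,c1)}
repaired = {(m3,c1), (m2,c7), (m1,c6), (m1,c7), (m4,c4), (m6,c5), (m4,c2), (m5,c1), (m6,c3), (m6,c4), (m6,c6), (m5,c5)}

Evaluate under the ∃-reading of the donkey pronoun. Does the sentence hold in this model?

True

"it" takes "a car" as antecedent — a donkey pronoun bound across the clause boundary.
Weak reading: every mechanic m with some inspected-car has at least one inspected-car c such that repaired(m,c).
Per mechanic: m1:✓  m2:✓  m3:✓  m4:✓  m5:✓  m6:✓
Every mechanic in the restrictor has a witness.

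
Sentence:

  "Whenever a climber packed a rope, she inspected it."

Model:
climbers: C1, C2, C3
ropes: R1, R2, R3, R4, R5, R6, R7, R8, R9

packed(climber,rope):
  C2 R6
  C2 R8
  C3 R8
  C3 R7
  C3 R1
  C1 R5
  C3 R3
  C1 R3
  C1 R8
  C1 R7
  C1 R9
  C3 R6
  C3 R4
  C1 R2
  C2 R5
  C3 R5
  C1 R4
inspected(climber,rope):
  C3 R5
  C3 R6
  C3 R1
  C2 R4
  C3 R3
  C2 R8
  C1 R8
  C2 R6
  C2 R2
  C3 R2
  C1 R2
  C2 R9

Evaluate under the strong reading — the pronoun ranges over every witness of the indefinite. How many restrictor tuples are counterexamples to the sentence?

"it" takes "a rope" as antecedent — a donkey pronoun bound across the clause boundary.
Strong reading: for every (c,r) with packed(c,r), inspected(c,r).
Restrictor pairs: (C1,R2) ✓  (C1,R3) ✗  (C1,R4) ✗  (C1,R5) ✗  (C1,R7) ✗  (C1,R8) ✓  (C1,R9) ✗  (C2,R5) ✗  (C2,R6) ✓  (C2,R8) ✓  (C3,R1) ✓  (C3,R3) ✓  (C3,R4) ✗  (C3,R5) ✓  (C3,R6) ✓  (C3,R7) ✗  (C3,R8) ✗
Counterexamples (restrictor pairs failing the scope): 9.

9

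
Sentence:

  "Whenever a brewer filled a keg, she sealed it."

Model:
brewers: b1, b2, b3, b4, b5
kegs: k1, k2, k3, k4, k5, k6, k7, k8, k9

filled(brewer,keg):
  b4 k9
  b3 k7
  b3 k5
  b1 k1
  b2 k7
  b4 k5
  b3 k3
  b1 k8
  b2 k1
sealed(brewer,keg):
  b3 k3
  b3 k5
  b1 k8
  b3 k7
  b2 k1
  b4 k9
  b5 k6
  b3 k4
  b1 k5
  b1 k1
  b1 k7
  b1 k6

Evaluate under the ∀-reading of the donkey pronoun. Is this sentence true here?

"it" takes "a keg" as antecedent — a donkey pronoun bound across the clause boundary.
Strong reading: for every (b,k) with filled(b,k), sealed(b,k).
Restrictor pairs: (b1,k1) ✓  (b1,k8) ✓  (b2,k1) ✓  (b2,k7) ✗  (b3,k3) ✓  (b3,k5) ✓  (b3,k7) ✓  (b4,k5) ✗  (b4,k9) ✓
Counterexample: (b2,k7) is in filled but fails the scope.

False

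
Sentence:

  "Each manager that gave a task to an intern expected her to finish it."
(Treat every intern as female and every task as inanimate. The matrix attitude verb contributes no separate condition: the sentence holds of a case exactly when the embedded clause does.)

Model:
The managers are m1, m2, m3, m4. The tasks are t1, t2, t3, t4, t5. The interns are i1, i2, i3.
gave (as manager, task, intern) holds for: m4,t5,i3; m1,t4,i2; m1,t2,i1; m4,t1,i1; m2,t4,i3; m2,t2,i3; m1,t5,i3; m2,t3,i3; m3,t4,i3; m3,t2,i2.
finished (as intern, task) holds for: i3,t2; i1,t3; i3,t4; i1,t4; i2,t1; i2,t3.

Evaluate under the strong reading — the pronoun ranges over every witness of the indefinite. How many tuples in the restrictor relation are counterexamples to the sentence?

"her" takes "an intern" as antecedent and "it" takes "a task"; both are donkey pronouns co-varying with the restrictor.
Strong reading: for every (m,t,i) with gave(m,t,i), finished(i,t).
Restrictor triples: (m1,t2,i1)→finished(i1,t2) ✗  (m1,t4,i2)→finished(i2,t4) ✗  (m1,t5,i3)→finished(i3,t5) ✗  (m2,t2,i3)→finished(i3,t2) ✓  (m2,t3,i3)→finished(i3,t3) ✗  (m2,t4,i3)→finished(i3,t4) ✓  (m3,t2,i2)→finished(i2,t2) ✗  (m3,t4,i3)→finished(i3,t4) ✓  (m4,t1,i1)→finished(i1,t1) ✗  (m4,t5,i3)→finished(i3,t5) ✗
Counterexamples (restrictor triples failing the scope): 7.

7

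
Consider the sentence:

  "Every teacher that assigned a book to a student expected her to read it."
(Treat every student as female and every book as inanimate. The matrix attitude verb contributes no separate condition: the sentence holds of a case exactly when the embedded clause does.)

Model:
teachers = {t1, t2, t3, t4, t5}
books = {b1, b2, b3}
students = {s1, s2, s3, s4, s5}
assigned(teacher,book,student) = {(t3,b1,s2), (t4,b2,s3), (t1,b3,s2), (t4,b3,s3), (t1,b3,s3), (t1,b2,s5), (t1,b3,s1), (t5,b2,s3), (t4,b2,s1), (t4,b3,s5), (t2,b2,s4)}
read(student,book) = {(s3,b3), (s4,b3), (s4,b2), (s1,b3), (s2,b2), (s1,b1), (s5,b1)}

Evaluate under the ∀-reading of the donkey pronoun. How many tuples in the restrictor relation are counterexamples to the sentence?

7

"her" takes "a student" as antecedent and "it" takes "a book"; both are donkey pronouns co-varying with the restrictor.
Strong reading: for every (t,b,s) with assigned(t,b,s), read(s,b).
Restrictor triples: (t1,b2,s5)→read(s5,b2) ✗  (t1,b3,s1)→read(s1,b3) ✓  (t1,b3,s2)→read(s2,b3) ✗  (t1,b3,s3)→read(s3,b3) ✓  (t2,b2,s4)→read(s4,b2) ✓  (t3,b1,s2)→read(s2,b1) ✗  (t4,b2,s1)→read(s1,b2) ✗  (t4,b2,s3)→read(s3,b2) ✗  (t4,b3,s3)→read(s3,b3) ✓  (t4,b3,s5)→read(s5,b3) ✗  (t5,b2,s3)→read(s3,b2) ✗
Counterexamples (restrictor triples failing the scope): 7.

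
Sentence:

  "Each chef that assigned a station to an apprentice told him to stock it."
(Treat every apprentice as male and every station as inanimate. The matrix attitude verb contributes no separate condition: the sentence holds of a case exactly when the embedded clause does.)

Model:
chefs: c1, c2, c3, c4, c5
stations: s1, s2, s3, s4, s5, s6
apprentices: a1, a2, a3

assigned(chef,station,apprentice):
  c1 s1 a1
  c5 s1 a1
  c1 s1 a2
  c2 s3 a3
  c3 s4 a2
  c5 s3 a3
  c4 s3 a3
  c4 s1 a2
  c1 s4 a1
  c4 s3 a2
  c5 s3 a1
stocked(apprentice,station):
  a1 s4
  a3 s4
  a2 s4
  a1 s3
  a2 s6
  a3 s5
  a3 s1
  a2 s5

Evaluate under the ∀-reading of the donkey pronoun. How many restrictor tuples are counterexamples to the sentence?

"him" takes "an apprentice" as antecedent and "it" takes "a station"; both are donkey pronouns co-varying with the restrictor.
Strong reading: for every (c,s,a) with assigned(c,s,a), stocked(a,s).
Restrictor triples: (c1,s1,a1)→stocked(a1,s1) ✗  (c1,s1,a2)→stocked(a2,s1) ✗  (c1,s4,a1)→stocked(a1,s4) ✓  (c2,s3,a3)→stocked(a3,s3) ✗  (c3,s4,a2)→stocked(a2,s4) ✓  (c4,s1,a2)→stocked(a2,s1) ✗  (c4,s3,a2)→stocked(a2,s3) ✗  (c4,s3,a3)→stocked(a3,s3) ✗  (c5,s1,a1)→stocked(a1,s1) ✗  (c5,s3,a1)→stocked(a1,s3) ✓  (c5,s3,a3)→stocked(a3,s3) ✗
Counterexamples (restrictor triples failing the scope): 8.

8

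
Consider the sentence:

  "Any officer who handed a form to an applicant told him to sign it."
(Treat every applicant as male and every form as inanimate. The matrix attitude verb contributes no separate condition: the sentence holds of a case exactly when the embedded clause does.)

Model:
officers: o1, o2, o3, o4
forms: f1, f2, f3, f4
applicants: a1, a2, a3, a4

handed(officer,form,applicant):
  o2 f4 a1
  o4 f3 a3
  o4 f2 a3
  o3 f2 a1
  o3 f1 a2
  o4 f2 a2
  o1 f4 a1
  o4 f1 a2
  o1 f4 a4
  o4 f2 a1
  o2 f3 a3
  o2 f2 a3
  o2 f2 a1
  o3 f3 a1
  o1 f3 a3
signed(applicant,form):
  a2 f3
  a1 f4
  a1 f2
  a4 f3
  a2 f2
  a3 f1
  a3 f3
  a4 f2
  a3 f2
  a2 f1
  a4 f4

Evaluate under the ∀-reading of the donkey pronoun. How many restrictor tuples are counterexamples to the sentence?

"him" takes "an applicant" as antecedent and "it" takes "a form"; both are donkey pronouns co-varying with the restrictor.
Strong reading: for every (o,f,a) with handed(o,f,a), signed(a,f).
Restrictor triples: (o1,f3,a3)→signed(a3,f3) ✓  (o1,f4,a1)→signed(a1,f4) ✓  (o1,f4,a4)→signed(a4,f4) ✓  (o2,f2,a1)→signed(a1,f2) ✓  (o2,f2,a3)→signed(a3,f2) ✓  (o2,f3,a3)→signed(a3,f3) ✓  (o2,f4,a1)→signed(a1,f4) ✓  (o3,f1,a2)→signed(a2,f1) ✓  (o3,f2,a1)→signed(a1,f2) ✓  (o3,f3,a1)→signed(a1,f3) ✗  (o4,f1,a2)→signed(a2,f1) ✓  (o4,f2,a1)→signed(a1,f2) ✓  (o4,f2,a2)→signed(a2,f2) ✓  (o4,f2,a3)→signed(a3,f2) ✓  (o4,f3,a3)→signed(a3,f3) ✓
Counterexamples (restrictor triples failing the scope): 1.

1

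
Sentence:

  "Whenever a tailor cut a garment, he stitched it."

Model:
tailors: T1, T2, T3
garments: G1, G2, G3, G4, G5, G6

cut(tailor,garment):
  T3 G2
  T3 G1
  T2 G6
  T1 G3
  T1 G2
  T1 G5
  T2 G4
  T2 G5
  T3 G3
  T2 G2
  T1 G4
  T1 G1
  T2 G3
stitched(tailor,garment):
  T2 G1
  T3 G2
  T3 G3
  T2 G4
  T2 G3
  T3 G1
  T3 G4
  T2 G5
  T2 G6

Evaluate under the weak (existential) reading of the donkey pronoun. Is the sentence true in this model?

"it" takes "a garment" as antecedent — a donkey pronoun bound across the clause boundary.
Weak reading: every tailor t with some cut-garment has at least one cut-garment g such that stitched(t,g).
Per tailor: T1:✗  T2:✓  T3:✓
T1 has no witness among its cut-garments.

False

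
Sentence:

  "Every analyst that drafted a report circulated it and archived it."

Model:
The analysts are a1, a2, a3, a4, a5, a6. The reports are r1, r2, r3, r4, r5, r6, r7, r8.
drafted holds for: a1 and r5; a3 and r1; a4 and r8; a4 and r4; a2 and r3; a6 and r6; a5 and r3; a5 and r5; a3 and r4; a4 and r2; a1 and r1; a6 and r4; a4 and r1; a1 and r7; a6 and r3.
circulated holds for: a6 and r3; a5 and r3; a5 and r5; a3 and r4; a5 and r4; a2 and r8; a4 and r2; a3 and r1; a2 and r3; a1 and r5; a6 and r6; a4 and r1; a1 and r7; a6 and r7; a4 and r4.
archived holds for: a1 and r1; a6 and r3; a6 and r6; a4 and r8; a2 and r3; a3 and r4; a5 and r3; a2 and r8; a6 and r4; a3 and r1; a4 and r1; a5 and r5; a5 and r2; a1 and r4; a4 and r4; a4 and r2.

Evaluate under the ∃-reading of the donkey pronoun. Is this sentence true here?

"it" takes "a report" as antecedent — a donkey pronoun bound across the clause boundary.
Weak reading: every analyst a with some drafted-report has at least one drafted-report r such that circulated(a,r) ∧ archived(a,r).
Per analyst: a1:✗  a2:✓  a3:✓  a4:✓  a5:✓  a6:✓
a1 has no witness among its drafted-reports.

False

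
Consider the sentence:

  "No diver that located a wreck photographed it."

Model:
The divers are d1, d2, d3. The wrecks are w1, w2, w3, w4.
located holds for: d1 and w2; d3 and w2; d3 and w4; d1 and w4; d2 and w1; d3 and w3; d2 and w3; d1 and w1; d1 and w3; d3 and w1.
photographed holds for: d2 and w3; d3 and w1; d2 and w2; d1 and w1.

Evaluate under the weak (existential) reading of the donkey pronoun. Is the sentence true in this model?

False

"it" takes "a wreck" as antecedent — a donkey pronoun bound across the clause boundary.
Truth condition: for no (d,w) with located(d,w) does photographed(d,w) hold.
Restrictor pairs — does the scope hold? (d1,w1):holds  (d1,w2):fails  (d1,w3):fails  (d1,w4):fails  (d2,w1):fails  (d2,w3):holds  (d3,w1):holds  (d3,w2):fails  (d3,w3):fails  (d3,w4):fails
Scope holds for 3 pair(s), so the sentence is false.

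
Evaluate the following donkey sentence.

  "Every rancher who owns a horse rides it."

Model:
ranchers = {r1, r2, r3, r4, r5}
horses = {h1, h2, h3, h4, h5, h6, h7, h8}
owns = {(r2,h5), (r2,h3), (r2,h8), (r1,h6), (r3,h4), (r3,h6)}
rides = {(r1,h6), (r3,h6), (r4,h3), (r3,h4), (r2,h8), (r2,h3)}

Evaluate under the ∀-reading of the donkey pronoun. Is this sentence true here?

"it" takes "a horse" as antecedent — a donkey pronoun bound across the clause boundary.
Strong reading: for every (r,h) with owns(r,h), rides(r,h).
Restrictor pairs: (r1,h6) ✓  (r2,h3) ✓  (r2,h5) ✗  (r2,h8) ✓  (r3,h4) ✓  (r3,h6) ✓
Counterexample: (r2,h5) is in owns but fails the scope.

False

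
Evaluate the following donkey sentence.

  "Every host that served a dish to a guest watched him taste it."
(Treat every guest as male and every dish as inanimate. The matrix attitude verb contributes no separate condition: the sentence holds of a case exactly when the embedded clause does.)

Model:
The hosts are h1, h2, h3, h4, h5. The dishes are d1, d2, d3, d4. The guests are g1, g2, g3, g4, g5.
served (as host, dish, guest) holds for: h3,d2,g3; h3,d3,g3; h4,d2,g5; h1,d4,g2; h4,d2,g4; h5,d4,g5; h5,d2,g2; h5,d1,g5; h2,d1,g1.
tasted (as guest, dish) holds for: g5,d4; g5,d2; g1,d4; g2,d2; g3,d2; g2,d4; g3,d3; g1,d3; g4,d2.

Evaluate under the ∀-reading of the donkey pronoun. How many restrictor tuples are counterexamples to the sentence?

"him" takes "a guest" as antecedent and "it" takes "a dish"; both are donkey pronouns co-varying with the restrictor.
Strong reading: for every (h,d,g) with served(h,d,g), tasted(g,d).
Restrictor triples: (h1,d4,g2)→tasted(g2,d4) ✓  (h2,d1,g1)→tasted(g1,d1) ✗  (h3,d2,g3)→tasted(g3,d2) ✓  (h3,d3,g3)→tasted(g3,d3) ✓  (h4,d2,g4)→tasted(g4,d2) ✓  (h4,d2,g5)→tasted(g5,d2) ✓  (h5,d1,g5)→tasted(g5,d1) ✗  (h5,d2,g2)→tasted(g2,d2) ✓  (h5,d4,g5)→tasted(g5,d4) ✓
Counterexamples (restrictor triples failing the scope): 2.

2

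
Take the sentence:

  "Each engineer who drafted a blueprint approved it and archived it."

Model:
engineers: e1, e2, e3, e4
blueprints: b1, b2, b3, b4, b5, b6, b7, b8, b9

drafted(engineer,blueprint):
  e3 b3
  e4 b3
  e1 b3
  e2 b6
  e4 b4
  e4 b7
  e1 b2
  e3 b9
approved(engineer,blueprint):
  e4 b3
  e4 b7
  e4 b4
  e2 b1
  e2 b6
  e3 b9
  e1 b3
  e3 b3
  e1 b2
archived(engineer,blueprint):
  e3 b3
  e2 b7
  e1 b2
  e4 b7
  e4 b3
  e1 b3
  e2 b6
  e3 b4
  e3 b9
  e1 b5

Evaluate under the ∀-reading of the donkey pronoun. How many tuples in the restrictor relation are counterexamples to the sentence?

"it" takes "a blueprint" as antecedent — a donkey pronoun bound across the clause boundary.
Strong reading: for every (e,b) with drafted(e,b), approved(e,b) ∧ archived(e,b).
Restrictor pairs: (e1,b2) ✓  (e1,b3) ✓  (e2,b6) ✓  (e3,b3) ✓  (e3,b9) ✓  (e4,b3) ✓  (e4,b4) ✗  (e4,b7) ✓
Counterexamples (restrictor pairs failing the scope): 1.

1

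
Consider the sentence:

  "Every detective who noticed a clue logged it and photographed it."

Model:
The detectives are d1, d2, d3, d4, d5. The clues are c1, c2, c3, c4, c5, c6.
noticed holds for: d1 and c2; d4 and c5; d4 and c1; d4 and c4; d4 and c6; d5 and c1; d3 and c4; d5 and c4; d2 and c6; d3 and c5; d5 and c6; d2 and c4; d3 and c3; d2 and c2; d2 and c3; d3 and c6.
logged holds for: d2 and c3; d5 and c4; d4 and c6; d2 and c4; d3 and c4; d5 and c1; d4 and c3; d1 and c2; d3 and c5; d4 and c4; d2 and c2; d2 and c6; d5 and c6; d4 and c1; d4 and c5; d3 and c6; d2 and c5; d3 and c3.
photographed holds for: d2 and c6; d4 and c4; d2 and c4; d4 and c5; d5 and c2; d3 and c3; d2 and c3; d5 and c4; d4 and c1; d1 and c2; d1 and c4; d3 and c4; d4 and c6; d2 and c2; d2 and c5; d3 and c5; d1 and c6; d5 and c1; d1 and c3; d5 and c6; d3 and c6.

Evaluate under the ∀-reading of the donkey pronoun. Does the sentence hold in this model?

True

"it" takes "a clue" as antecedent — a donkey pronoun bound across the clause boundary.
Strong reading: for every (d,c) with noticed(d,c), logged(d,c) ∧ photographed(d,c).
Restrictor pairs: (d1,c2) ✓  (d2,c2) ✓  (d2,c3) ✓  (d2,c4) ✓  (d2,c6) ✓  (d3,c3) ✓  (d3,c4) ✓  (d3,c5) ✓  (d3,c6) ✓  (d4,c1) ✓  (d4,c4) ✓  (d4,c5) ✓  (d4,c6) ✓  (d5,c1) ✓  (d5,c4) ✓  (d5,c6) ✓
Every restrictor pair satisfies the scope.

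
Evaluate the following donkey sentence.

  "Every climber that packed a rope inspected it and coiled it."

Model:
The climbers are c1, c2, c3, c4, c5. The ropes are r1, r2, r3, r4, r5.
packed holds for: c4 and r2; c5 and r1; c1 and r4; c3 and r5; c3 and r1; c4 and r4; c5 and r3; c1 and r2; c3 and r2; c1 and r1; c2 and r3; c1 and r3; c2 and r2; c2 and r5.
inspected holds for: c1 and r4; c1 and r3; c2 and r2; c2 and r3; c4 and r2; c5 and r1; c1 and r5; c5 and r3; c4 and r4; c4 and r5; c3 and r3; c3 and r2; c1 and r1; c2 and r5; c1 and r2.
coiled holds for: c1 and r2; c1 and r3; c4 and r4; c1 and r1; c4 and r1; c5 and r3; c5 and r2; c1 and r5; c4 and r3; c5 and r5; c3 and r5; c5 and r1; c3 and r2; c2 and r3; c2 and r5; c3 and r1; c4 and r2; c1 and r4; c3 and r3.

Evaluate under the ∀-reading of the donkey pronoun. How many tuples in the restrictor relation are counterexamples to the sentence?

"it" takes "a rope" as antecedent — a donkey pronoun bound across the clause boundary.
Strong reading: for every (c,r) with packed(c,r), inspected(c,r) ∧ coiled(c,r).
Restrictor pairs: (c1,r1) ✓  (c1,r2) ✓  (c1,r3) ✓  (c1,r4) ✓  (c2,r2) ✗  (c2,r3) ✓  (c2,r5) ✓  (c3,r1) ✗  (c3,r2) ✓  (c3,r5) ✗  (c4,r2) ✓  (c4,r4) ✓  (c5,r1) ✓  (c5,r3) ✓
Counterexamples (restrictor pairs failing the scope): 3.

3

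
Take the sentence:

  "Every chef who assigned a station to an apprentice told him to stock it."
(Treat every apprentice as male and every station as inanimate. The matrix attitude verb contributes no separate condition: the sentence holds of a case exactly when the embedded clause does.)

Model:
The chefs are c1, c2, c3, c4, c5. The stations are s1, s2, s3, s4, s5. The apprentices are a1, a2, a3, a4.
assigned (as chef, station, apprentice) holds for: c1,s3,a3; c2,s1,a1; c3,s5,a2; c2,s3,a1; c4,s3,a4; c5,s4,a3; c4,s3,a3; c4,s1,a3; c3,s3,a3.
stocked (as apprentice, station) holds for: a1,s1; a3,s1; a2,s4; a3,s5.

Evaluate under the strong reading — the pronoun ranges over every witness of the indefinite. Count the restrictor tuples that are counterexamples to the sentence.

"him" takes "an apprentice" as antecedent and "it" takes "a station"; both are donkey pronouns co-varying with the restrictor.
Strong reading: for every (c,s,a) with assigned(c,s,a), stocked(a,s).
Restrictor triples: (c1,s3,a3)→stocked(a3,s3) ✗  (c2,s1,a1)→stocked(a1,s1) ✓  (c2,s3,a1)→stocked(a1,s3) ✗  (c3,s3,a3)→stocked(a3,s3) ✗  (c3,s5,a2)→stocked(a2,s5) ✗  (c4,s1,a3)→stocked(a3,s1) ✓  (c4,s3,a3)→stocked(a3,s3) ✗  (c4,s3,a4)→stocked(a4,s3) ✗  (c5,s4,a3)→stocked(a3,s4) ✗
Counterexamples (restrictor triples failing the scope): 7.

7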